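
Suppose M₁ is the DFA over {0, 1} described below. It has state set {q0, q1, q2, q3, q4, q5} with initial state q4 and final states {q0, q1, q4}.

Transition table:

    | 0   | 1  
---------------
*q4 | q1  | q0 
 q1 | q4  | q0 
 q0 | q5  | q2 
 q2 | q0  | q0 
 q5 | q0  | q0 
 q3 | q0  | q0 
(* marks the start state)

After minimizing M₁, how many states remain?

3

Reachable states from the start: {q0,q1,q2,q4,q5}. Unreachable: {q3} — drop them.
P0 = {q0,q1,q4} | {q2,q5}.
On input 0, block {q0,q1,q4} splits into {q1,q4} and {q0}.
Stable partition: {q1,q4} | {q2,q5} | {q0} — 3 equivalence classes.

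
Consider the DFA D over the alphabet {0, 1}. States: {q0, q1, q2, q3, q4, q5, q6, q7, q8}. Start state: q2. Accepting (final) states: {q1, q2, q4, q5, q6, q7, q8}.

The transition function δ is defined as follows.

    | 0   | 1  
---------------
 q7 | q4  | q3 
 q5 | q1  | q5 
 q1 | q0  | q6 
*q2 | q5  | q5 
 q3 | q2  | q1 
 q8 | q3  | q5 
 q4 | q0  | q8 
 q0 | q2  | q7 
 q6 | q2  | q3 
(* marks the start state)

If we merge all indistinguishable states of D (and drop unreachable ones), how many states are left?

9

Every state is reachable, so we keep all 9.
P0 = {q1,q2,q4,q5,q6,q7,q8} | {q0,q3}.
Split {q1,q2,q4,q5,q6,q7,q8} by δ(·,0) → {q2,q5,q6,q7} and {q1,q4,q8}.
Refine {q2,q5,q6,q7} on symbol 0: members go to different blocks, giving {q2,q6} and {q5,q7}.
On input 0, block {q2,q6} splits into {q2} and {q6}.
On input 1, block {q0,q3} splits into {q0} and {q3}.
On input 0, block {q1,q4,q8} splits into {q1,q4} and {q8}.
On input 1, block {q1,q4} splits into {q1} and {q4}.
Refine {q5,q7} on symbol 0: members go to different blocks, giving {q5} and {q7}.
The partition is now stable with 9 blocks: {q2} | {q0} | {q1} | {q5} | {q6} | {q3} | {q8} | {q4} | {q7}.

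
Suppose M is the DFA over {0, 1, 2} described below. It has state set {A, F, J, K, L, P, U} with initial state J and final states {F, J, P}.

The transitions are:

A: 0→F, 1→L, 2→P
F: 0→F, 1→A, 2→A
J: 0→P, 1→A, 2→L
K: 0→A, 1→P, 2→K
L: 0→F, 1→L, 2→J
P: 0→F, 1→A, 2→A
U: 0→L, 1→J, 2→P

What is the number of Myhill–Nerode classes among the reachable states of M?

2

First remove the unreachable states {K,U}; 5 states remain.
Initial partition by acceptance: {F,J,P} | {A,L}.
No further refinement is possible. Final partition (2 blocks): {F,J,P} | {A,L}.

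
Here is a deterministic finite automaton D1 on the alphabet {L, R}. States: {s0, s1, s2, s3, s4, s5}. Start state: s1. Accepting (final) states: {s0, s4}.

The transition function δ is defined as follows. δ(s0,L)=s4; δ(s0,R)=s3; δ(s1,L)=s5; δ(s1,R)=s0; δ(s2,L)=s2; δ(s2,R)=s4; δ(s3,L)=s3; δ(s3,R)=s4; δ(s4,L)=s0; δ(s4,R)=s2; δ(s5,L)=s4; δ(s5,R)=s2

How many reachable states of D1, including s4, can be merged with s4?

All states are reachable from the start state.
P0 = {s0,s4} | {s1,s2,s3,s5}.
Split {s1,s2,s3,s5} by δ(·,L) → {s1,s2,s3} and {s5}.
On input L, block {s1,s2,s3} splits into {s2,s3} and {s1}.
The partition is now stable with 4 blocks: {s0,s4} | {s2,s3} | {s5} | {s1}.
State s4 belongs to the block {s0,s4}, which has 2 states.

2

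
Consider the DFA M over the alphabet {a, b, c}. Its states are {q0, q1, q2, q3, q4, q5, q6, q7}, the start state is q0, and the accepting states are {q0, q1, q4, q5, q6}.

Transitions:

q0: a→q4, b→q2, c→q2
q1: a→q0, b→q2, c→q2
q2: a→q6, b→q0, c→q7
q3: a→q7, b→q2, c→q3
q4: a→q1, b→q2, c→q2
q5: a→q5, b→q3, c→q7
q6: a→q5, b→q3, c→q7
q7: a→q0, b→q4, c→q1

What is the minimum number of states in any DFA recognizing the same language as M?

5

All states are reachable from the start state.
P0 = {q0,q1,q4,q5,q6} | {q2,q3,q7}.
On input a, block {q2,q3,q7} splits into {q2,q7} and {q3}.
Refine {q0,q1,q4,q5,q6} on symbol b: members go to different blocks, giving {q0,q1,q4} and {q5,q6}.
Refine {q2,q7} on symbol a: members go to different blocks, giving {q2} and {q7}.
The partition is now stable with 5 blocks: {q0,q1,q4} | {q2} | {q3} | {q5,q6} | {q7}.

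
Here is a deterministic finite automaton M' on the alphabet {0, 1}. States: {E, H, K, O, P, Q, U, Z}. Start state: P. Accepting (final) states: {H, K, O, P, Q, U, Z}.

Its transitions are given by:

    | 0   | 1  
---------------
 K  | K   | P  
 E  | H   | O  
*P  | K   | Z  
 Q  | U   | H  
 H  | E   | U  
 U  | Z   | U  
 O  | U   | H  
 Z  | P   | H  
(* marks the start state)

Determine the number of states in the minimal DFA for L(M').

7

States {Q} cannot be reached from the start state, so discard them.
P0 = {H,K,O,P,U,Z} | {E}.
Refine {H,K,O,P,U,Z} on symbol 0: members go to different blocks, giving {K,O,P,U,Z} and {H}.
On input 1, block {K,O,P,U,Z} splits into {K,P,U} and {O,Z}.
On input 0, block {K,P,U} splits into {K,P} and {U}.
On input 1, block {K,P} splits into {P} and {K}.
On input 0, block {O,Z} splits into {Z} and {O}.
Stable partition: {P} | {E} | {H} | {Z} | {U} | {K} | {O} — 7 equivalence classes.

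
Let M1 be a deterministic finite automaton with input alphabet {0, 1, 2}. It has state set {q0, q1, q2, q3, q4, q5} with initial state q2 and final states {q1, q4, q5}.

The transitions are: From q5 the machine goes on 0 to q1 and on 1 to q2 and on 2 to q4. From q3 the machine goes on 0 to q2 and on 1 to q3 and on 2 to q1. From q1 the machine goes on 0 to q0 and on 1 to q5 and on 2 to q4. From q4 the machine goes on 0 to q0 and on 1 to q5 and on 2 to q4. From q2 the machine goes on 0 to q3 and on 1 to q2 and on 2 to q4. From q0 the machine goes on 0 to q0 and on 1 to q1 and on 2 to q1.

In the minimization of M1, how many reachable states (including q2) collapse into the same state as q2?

2

Every state is reachable, so we keep all 6.
P0 = {q1,q4,q5} | {q0,q2,q3}.
On input 0, block {q1,q4,q5} splits into {q1,q4} and {q5}.
Split {q0,q2,q3} by δ(·,1) → {q2,q3} and {q0}.
Stable partition: {q1,q4} | {q2,q3} | {q5} | {q0} — 4 equivalence classes.
The equivalence class containing q2 is {q2,q3}, of size 2.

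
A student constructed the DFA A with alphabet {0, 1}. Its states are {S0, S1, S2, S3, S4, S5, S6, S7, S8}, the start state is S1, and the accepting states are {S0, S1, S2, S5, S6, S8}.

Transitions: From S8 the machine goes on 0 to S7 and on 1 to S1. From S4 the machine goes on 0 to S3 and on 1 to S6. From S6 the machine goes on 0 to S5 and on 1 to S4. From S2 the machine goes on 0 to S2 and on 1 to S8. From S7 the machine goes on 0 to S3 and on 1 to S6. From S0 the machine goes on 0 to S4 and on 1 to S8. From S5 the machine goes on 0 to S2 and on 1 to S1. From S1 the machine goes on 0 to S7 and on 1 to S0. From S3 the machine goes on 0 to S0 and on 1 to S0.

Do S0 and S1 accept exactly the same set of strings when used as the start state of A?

Yes

P0 = {S0,S1,S2,S5,S6,S8} | {S3,S4,S7}.
On input 0, block {S0,S1,S2,S5,S6,S8} splits into {S0,S1,S8} and {S2,S5,S6}.
Split {S3,S4,S7} by δ(·,0) → {S4,S7} and {S3}.
Refine {S2,S5,S6} on symbol 1: members go to different blocks, giving {S2,S5} and {S6}.
Stable partition: {S0,S1,S8} | {S4,S7} | {S2,S5} | {S3} | {S6} — 5 equivalence classes.
S0 and S1 lie in the same block of the stable partition, so they are equivalent — no string distinguishes them.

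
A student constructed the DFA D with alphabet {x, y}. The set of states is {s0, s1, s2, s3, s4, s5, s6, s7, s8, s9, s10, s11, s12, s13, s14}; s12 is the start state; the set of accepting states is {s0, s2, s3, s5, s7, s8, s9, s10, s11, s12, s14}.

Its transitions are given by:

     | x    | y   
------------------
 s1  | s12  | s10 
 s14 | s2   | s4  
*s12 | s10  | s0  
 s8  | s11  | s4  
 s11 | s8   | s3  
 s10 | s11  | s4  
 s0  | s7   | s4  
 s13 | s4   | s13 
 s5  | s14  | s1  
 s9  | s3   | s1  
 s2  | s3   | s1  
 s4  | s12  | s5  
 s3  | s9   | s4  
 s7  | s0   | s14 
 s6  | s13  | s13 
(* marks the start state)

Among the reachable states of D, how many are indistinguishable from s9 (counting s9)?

First remove the unreachable states {s6,s13}; 13 states remain.
P0 = {s0,s2,s3,s5,s7,s8,s9,s10,s11,s12,s14} | {s1,s4}.
Refine {s0,s2,s3,s5,s7,s8,s9,s10,s11,s12,s14} on symbol y: members go to different blocks, giving {s0,s2,s3,s5,s8,s9,s10,s14} and {s7,s11,s12}.
Refine {s0,s2,s3,s5,s8,s9,s10,s14} on symbol x: members go to different blocks, giving {s2,s3,s5,s9,s14} and {s0,s8,s10}.
Split {s1,s4} by δ(·,y) → {s1} and {s4}.
On input y, block {s2,s3,s5,s9,s14} splits into {s2,s5,s9} and {s3,s14}.
On input y, block {s7,s11,s12} splits into {s7,s11} and {s12}.
The partition is now stable with 7 blocks: {s2,s5,s9} | {s1} | {s7,s11} | {s0,s8,s10} | {s4} | {s3,s14} | {s12}.
The equivalence class containing s9 is {s2,s5,s9}, of size 3.

3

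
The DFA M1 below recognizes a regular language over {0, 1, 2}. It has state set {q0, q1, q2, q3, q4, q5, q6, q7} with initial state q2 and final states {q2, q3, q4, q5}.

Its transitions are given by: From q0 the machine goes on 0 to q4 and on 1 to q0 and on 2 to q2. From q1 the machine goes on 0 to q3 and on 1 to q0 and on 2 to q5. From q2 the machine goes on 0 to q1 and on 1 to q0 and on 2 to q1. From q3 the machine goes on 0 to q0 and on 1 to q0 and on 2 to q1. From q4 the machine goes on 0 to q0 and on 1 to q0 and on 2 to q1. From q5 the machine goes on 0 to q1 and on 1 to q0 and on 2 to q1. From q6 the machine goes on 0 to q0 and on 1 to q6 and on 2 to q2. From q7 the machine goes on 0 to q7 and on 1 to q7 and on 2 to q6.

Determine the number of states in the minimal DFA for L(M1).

First remove the unreachable states {q6,q7}; 6 states remain.
Initial partition by acceptance: {q2,q3,q4,q5} | {q0,q1}.
No further refinement is possible. Final partition (2 blocks): {q2,q3,q4,q5} | {q0,q1}.

2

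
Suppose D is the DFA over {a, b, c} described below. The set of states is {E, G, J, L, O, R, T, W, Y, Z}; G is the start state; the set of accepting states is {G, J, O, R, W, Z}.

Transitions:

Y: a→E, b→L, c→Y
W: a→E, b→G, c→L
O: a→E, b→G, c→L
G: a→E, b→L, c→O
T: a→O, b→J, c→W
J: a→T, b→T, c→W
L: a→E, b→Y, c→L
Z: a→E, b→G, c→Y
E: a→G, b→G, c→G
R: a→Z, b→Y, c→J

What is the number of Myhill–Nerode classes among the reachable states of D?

4

First remove the unreachable states {J,R,T,W,Z}; 5 states remain.
P0 = {G,O} | {E,L,Y}.
Refine {G,O} on symbol b: members go to different blocks, giving {O} and {G}.
On input a, block {E,L,Y} splits into {L,Y} and {E}.
No further refinement is possible. Final partition (4 blocks): {O} | {L,Y} | {G} | {E}.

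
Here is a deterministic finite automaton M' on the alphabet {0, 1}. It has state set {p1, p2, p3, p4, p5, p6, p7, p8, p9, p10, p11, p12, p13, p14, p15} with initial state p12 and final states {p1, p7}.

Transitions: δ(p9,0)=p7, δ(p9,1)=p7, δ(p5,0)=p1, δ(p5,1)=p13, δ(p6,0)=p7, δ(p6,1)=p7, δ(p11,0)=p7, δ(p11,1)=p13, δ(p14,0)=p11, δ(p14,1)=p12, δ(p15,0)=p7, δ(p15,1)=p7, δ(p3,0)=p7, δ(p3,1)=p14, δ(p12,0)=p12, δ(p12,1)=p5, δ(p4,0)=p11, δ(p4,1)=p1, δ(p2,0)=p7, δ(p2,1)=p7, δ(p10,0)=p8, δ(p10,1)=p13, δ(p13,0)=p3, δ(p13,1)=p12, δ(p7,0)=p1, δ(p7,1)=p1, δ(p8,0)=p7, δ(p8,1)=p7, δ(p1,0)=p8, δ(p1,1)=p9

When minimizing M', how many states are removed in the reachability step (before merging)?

BFS from p12 reaches {p1, p3, p5, p7, p8, p9, p11, p12, p13, p14}; the 5 state(s) p2, p4, p6, p10, p15 are never visited.

5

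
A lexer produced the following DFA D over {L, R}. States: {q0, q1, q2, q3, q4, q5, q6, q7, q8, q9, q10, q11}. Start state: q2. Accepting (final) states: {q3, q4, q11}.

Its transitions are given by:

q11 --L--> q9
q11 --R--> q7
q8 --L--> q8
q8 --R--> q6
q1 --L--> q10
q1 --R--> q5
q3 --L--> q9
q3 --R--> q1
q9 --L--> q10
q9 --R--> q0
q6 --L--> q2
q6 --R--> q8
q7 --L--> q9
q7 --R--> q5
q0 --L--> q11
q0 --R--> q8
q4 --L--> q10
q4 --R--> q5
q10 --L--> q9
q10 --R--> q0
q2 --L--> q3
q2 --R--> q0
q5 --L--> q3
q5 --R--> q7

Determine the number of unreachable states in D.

1

BFS from q2 reaches {q0, q1, q2, q3, q5, q6, q7, q8, q9, q10, q11}; the 1 state(s) q4 are never visited.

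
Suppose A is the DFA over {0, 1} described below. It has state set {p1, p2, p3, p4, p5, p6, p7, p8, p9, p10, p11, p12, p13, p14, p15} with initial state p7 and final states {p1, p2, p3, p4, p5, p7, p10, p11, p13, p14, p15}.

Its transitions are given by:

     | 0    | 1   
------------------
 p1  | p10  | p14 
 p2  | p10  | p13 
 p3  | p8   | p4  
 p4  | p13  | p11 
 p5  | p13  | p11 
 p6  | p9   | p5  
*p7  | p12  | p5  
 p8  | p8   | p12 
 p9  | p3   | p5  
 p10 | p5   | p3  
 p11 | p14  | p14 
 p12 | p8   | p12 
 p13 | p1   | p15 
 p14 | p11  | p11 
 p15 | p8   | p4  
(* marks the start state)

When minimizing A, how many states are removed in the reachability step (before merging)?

3

BFS from p7 reaches {p1, p3, p4, p5, p7, p8, p10, p11, p12, p13, p14, p15}; the 3 state(s) p2, p6, p9 are never visited.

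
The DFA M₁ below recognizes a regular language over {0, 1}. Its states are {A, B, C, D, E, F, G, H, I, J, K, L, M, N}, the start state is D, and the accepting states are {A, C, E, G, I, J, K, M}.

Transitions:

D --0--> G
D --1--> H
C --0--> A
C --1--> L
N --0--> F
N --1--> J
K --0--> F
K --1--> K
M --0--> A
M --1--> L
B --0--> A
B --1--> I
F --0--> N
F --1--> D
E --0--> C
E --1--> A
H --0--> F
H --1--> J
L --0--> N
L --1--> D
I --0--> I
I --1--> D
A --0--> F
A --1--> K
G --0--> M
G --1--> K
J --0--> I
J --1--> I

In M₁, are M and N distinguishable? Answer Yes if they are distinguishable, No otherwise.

Yes

Reachable states from the start: {A,D,F,G,H,I,J,K,L,M,N}. Unreachable: {B,C,E} — drop them.
Initial partition by acceptance: {A,G,I,J,K,M} | {D,F,H,L,N}.
Refine {A,G,I,J,K,M} on symbol 0: members go to different blocks, giving {G,I,J,M} and {A,K}.
On input 0, block {G,I,J,M} splits into {G,I,J} and {M}.
On input 0, block {G,I,J} splits into {I,J} and {G}.
Split {I,J} by δ(·,1) → {I} and {J}.
Split {D,F,H,L,N} by δ(·,0) → {F,H,L,N} and {D}.
On input 1, block {F,H,L,N} splits into {F,L} and {H,N}.
The partition is now stable with 8 blocks: {I} | {F,L} | {A,K} | {M} | {G} | {J} | {D} | {H,N}.
M and N end up in different blocks, so they are distinguishable. For instance, the string 'ε' is accepted from only M.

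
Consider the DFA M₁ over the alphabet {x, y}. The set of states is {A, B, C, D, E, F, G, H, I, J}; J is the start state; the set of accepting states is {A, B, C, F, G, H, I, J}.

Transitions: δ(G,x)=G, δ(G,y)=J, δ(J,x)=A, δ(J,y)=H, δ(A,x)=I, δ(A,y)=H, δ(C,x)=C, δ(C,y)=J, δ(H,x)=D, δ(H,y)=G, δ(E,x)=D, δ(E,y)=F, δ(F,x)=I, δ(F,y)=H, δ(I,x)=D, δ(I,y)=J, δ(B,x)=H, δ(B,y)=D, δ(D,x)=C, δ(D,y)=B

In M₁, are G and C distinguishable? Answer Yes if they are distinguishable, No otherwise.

States {E,F} cannot be reached from the start state, so discard them.
Initial partition by acceptance: {A,B,C,G,H,I,J} | {D}.
Refine {A,B,C,G,H,I,J} on symbol x: members go to different blocks, giving {A,B,C,G,J} and {H,I}.
On input x, block {A,B,C,G,J} splits into {C,G,J} and {A,B}.
Split {C,G,J} by δ(·,x) → {C,G} and {J}.
On input y, block {H,I} splits into {H} and {I}.
Refine {A,B} on symbol x: members go to different blocks, giving {A} and {B}.
The partition is now stable with 7 blocks: {C,G} | {D} | {H} | {A} | {J} | {I} | {B}.
G and C lie in the same block of the stable partition, so they are equivalent — no string distinguishes them.

No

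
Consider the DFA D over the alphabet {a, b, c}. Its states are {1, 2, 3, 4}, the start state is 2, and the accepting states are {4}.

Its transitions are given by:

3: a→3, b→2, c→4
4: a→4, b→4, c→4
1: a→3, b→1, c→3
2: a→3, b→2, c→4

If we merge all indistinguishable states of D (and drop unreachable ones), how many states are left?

2

States {1} cannot be reached from the start state, so discard them.
Initial partition by acceptance: {4} | {2,3}.
No further refinement is possible. Final partition (2 blocks): {4} | {2,3}.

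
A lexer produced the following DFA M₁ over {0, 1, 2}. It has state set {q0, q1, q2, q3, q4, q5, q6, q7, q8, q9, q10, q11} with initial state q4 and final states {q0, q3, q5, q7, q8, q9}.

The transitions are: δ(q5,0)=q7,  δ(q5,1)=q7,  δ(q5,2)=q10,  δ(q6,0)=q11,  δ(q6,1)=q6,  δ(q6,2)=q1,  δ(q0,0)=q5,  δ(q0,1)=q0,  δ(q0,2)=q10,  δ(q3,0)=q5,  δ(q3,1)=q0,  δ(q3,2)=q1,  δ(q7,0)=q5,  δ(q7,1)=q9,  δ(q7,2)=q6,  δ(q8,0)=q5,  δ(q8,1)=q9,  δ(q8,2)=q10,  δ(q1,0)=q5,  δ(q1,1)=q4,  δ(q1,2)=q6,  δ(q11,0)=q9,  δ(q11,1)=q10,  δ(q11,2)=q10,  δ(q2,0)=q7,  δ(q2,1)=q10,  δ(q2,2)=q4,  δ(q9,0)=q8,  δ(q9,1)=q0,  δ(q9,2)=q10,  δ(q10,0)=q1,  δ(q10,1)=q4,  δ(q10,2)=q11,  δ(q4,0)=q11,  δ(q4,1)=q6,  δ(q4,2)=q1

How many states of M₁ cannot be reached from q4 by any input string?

2

BFS from q4 reaches {q0, q1, q4, q5, q6, q7, q8, q9, q10, q11}; the 2 state(s) q2, q3 are never visited.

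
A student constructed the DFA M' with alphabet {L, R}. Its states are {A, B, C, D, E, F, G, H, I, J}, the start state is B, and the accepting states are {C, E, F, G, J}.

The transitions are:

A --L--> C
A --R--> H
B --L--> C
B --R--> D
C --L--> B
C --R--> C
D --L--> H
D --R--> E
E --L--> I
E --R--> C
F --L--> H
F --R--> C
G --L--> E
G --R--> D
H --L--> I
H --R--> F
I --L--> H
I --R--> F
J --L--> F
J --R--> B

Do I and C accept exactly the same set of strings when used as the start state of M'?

No

Reachable states from the start: {B,C,D,E,F,H,I}. Unreachable: {A,G,J} — drop them.
P0 = {C,E,F} | {B,D,H,I}.
Refine {B,D,H,I} on symbol L: members go to different blocks, giving {D,H,I} and {B}.
Split {C,E,F} by δ(·,L) → {E,F} and {C}.
No further refinement is possible. Final partition (4 blocks): {E,F} | {D,H,I} | {B} | {C}.
I and C end up in different blocks, so they are distinguishable. For instance, the string 'ε' is accepted from only C.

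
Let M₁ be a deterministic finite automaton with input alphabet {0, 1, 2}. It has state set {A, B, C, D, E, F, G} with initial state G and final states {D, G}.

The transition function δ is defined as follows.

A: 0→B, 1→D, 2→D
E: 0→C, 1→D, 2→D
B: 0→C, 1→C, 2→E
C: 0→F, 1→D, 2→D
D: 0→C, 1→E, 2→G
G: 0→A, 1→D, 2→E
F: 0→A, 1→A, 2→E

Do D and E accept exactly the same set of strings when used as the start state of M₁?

No

Every state is reachable, so we keep all 7.
Initial partition by acceptance: {D,G} | {A,B,C,E,F}.
Split {D,G} by δ(·,1) → {D} and {G}.
Split {A,B,C,E,F} by δ(·,1) → {A,C,E} and {B,F}.
Refine {A,C,E} on symbol 0: members go to different blocks, giving {A,C} and {E}.
Stable partition: {D} | {A,C} | {G} | {B,F} | {E} — 5 equivalence classes.
D and E end up in different blocks, so they are distinguishable. For instance, the string 'ε' is accepted from only D.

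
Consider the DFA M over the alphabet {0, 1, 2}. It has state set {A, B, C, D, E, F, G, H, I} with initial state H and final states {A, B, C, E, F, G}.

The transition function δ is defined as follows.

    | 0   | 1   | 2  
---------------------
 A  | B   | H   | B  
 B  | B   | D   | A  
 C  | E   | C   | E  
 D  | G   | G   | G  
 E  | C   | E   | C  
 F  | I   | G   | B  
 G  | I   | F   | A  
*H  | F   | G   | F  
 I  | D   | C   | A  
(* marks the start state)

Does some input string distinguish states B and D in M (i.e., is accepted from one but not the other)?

Every state is reachable, so we keep all 9.
Initial partition by acceptance: {A,B,C,E,F,G} | {D,H,I}.
Split {A,B,C,E,F,G} by δ(·,0) → {A,B,C,E} and {F,G}.
On input 1, block {A,B,C,E} splits into {A,B} and {C,E}.
Refine {D,H,I} on symbol 0: members go to different blocks, giving {D,H} and {I}.
No further refinement is possible. Final partition (5 blocks): {A,B} | {D,H} | {F,G} | {C,E} | {I}.
B and D end up in different blocks, so they are distinguishable. For instance, the string 'ε' is accepted from only B.

Yes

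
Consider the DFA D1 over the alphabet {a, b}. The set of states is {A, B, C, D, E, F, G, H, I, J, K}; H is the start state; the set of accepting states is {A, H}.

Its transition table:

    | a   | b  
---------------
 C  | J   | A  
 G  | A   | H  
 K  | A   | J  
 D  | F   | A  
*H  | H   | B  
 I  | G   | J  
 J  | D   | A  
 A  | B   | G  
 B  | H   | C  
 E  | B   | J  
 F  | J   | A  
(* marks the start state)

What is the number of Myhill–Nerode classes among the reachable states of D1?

5

Reachable states from the start: {A,B,C,D,F,G,H,J}. Unreachable: {E,I,K} — drop them.
Start with accepting vs non-accepting: {A,H} | {B,C,D,F,G,J}.
Split {A,H} by δ(·,a) → {A} and {H}.
Refine {B,C,D,F,G,J} on symbol a: members go to different blocks, giving {C,D,F,J} and {B} and {G}.
Stable partition: {A} | {C,D,F,J} | {H} | {B} | {G} — 5 equivalence classes.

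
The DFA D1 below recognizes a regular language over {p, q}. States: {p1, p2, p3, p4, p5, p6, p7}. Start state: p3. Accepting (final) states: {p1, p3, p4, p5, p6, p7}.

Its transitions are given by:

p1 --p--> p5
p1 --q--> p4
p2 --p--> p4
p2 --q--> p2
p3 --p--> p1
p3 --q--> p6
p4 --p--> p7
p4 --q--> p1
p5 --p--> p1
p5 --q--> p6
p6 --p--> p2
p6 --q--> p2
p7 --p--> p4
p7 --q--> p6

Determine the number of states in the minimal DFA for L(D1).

4

Every state is reachable, so we keep all 7.
Initial partition by acceptance: {p1,p3,p4,p5,p6,p7} | {p2}.
Refine {p1,p3,p4,p5,p6,p7} on symbol p: members go to different blocks, giving {p1,p3,p4,p5,p7} and {p6}.
Refine {p1,p3,p4,p5,p7} on symbol q: members go to different blocks, giving {p3,p5,p7} and {p1,p4}.
Stable partition: {p3,p5,p7} | {p2} | {p6} | {p1,p4} — 4 equivalence classes.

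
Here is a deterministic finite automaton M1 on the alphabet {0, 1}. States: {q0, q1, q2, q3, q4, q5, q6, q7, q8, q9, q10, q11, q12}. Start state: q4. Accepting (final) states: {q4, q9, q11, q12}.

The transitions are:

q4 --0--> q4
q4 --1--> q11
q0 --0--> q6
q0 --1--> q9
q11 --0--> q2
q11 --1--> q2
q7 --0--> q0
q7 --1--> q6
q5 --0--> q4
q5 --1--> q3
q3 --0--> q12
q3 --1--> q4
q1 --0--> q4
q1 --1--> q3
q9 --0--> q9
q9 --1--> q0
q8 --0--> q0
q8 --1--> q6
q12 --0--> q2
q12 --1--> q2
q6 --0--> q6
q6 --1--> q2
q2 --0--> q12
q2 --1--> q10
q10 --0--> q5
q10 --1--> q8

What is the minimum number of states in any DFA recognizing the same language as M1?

First remove the unreachable states {q1,q7}; 11 states remain.
Start with accepting vs non-accepting: {q4,q9,q11,q12} | {q0,q2,q3,q5,q6,q8,q10}.
Split {q4,q9,q11,q12} by δ(·,0) → {q4,q9} and {q11,q12}.
Split {q4,q9} by δ(·,1) → {q4} and {q9}.
Refine {q0,q2,q3,q5,q6,q8,q10} on symbol 0: members go to different blocks, giving {q0,q6,q8,q10} and {q2,q3} and {q5}.
Refine {q0,q6,q8,q10} on symbol 0: members go to different blocks, giving {q0,q6,q8} and {q10}.
Refine {q0,q6,q8} on symbol 1: members go to different blocks, giving {q0} and {q6} and {q8}.
Split {q2,q3} by δ(·,1) → {q2} and {q3}.
No further refinement is possible. Final partition (10 blocks): {q4} | {q0} | {q11,q12} | {q9} | {q2} | {q5} | {q10} | {q6} | {q8} | {q3}.

10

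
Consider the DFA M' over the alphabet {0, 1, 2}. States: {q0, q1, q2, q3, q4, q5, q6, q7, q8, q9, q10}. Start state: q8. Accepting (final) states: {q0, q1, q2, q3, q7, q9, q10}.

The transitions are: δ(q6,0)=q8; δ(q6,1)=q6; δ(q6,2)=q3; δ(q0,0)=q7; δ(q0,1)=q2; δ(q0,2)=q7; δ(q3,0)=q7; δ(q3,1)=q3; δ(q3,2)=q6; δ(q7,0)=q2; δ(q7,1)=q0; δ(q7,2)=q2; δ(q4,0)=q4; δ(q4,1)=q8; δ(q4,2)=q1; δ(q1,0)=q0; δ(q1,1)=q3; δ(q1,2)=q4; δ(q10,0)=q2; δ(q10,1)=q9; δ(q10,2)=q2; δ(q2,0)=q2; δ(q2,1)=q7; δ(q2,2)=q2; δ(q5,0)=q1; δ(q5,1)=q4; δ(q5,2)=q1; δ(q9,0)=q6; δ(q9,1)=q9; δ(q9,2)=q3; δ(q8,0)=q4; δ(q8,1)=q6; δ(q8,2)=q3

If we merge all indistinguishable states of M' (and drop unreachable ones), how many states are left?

3

First remove the unreachable states {q5,q9,q10}; 8 states remain.
Initial partition by acceptance: {q0,q1,q2,q3,q7} | {q4,q6,q8}.
Split {q0,q1,q2,q3,q7} by δ(·,2) → {q0,q2,q7} and {q1,q3}.
No further refinement is possible. Final partition (3 blocks): {q0,q2,q7} | {q4,q6,q8} | {q1,q3}.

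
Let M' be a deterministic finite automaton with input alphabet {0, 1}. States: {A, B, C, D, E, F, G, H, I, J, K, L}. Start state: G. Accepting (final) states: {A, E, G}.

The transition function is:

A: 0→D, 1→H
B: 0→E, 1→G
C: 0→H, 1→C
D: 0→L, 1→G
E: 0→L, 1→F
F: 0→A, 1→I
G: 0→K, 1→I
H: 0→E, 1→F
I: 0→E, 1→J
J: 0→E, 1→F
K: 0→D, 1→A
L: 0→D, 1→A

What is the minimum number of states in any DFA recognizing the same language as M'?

3

Reachable states from the start: {A,D,E,F,G,H,I,J,K,L}. Unreachable: {B,C} — drop them.
Initial partition by acceptance: {A,E,G} | {D,F,H,I,J,K,L}.
Refine {D,F,H,I,J,K,L} on symbol 0: members go to different blocks, giving {F,H,I,J} and {D,K,L}.
Stable partition: {A,E,G} | {F,H,I,J} | {D,K,L} — 3 equivalence classes.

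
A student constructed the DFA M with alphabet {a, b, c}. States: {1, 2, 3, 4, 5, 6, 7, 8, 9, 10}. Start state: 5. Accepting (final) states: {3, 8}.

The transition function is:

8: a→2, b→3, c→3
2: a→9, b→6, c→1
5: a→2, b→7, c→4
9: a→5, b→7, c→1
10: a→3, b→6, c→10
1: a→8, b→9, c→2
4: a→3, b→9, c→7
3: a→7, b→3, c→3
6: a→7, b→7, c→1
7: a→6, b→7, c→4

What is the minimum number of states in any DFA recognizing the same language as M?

Reachable states from the start: {1,2,3,4,5,6,7,8,9}. Unreachable: {10} — drop them.
Initial partition by acceptance: {3,8} | {1,2,4,5,6,7,9}.
Refine {1,2,4,5,6,7,9} on symbol a: members go to different blocks, giving {2,5,6,7,9} and {1,4}.
No further refinement is possible. Final partition (3 blocks): {3,8} | {2,5,6,7,9} | {1,4}.

3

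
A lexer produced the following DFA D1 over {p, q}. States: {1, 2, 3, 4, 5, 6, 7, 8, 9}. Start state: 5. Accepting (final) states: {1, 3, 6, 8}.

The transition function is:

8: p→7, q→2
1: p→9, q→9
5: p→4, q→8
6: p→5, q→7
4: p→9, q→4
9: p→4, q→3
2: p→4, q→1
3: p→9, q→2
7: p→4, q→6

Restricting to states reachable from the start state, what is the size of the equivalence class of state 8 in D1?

4

All states are reachable from the start state.
Start with accepting vs non-accepting: {1,3,6,8} | {2,4,5,7,9}.
Refine {2,4,5,7,9} on symbol q: members go to different blocks, giving {2,5,7,9} and {4}.
Stable partition: {1,3,6,8} | {2,5,7,9} | {4} — 3 equivalence classes.
State 8 belongs to the block {1,3,6,8}, which has 4 states.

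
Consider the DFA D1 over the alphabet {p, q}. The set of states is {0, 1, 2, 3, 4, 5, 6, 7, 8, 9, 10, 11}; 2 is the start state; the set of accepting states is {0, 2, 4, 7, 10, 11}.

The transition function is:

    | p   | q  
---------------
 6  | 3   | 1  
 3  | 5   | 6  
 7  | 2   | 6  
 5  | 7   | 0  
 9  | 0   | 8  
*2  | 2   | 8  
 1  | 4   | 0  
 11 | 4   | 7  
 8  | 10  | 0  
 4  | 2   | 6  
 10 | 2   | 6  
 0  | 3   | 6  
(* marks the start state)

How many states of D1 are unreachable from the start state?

No path from 2 leads to 9, 11; the other 10 states are all reachable.

2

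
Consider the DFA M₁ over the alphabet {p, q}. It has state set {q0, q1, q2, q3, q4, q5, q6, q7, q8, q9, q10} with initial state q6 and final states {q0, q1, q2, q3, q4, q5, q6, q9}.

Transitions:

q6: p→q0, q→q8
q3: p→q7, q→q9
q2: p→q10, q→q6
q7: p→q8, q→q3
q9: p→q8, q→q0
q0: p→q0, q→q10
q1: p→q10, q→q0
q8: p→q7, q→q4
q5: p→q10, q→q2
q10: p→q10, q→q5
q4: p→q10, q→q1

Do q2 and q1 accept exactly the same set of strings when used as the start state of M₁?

P0 = {q0,q1,q2,q3,q4,q5,q6,q9} | {q7,q8,q10}.
Refine {q0,q1,q2,q3,q4,q5,q6,q9} on symbol p: members go to different blocks, giving {q1,q2,q3,q4,q5,q9} and {q0,q6}.
Refine {q1,q2,q3,q4,q5,q9} on symbol q: members go to different blocks, giving {q1,q2,q9} and {q3,q4,q5}.
Stable partition: {q1,q2,q9} | {q7,q8,q10} | {q0,q6} | {q3,q4,q5} — 4 equivalence classes.
q2 and q1 lie in the same block of the stable partition, so they are equivalent — no string distinguishes them.

Yes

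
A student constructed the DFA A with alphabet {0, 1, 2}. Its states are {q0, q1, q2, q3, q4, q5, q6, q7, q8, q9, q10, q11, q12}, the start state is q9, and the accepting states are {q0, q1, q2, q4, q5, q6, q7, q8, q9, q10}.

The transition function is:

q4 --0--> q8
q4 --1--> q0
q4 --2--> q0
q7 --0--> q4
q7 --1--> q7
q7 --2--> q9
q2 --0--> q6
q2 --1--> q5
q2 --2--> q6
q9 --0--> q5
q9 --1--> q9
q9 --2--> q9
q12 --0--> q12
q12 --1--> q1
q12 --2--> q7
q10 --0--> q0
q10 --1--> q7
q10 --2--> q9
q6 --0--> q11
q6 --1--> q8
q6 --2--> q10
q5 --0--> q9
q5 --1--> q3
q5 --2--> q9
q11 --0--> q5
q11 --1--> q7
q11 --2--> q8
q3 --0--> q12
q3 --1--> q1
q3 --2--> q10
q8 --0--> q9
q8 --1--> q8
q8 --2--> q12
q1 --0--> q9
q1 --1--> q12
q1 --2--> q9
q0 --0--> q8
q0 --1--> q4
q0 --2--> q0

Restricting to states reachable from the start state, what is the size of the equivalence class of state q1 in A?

2

States {q2,q6,q11} cannot be reached from the start state, so discard them.
P0 = {q0,q1,q4,q5,q7,q8,q9,q10} | {q3,q12}.
On input 1, block {q0,q1,q4,q5,q7,q8,q9,q10} splits into {q0,q4,q7,q8,q9,q10} and {q1,q5}.
Split {q0,q4,q7,q8,q9,q10} by δ(·,0) → {q0,q4,q7,q8,q10} and {q9}.
On input 0, block {q0,q4,q7,q8,q10} splits into {q0,q4,q7,q10} and {q8}.
On input 0, block {q0,q4,q7,q10} splits into {q0,q4} and {q7,q10}.
No further refinement is possible. Final partition (6 blocks): {q0,q4} | {q3,q12} | {q1,q5} | {q9} | {q8} | {q7,q10}.
The equivalence class containing q1 is {q1,q5}, of size 2.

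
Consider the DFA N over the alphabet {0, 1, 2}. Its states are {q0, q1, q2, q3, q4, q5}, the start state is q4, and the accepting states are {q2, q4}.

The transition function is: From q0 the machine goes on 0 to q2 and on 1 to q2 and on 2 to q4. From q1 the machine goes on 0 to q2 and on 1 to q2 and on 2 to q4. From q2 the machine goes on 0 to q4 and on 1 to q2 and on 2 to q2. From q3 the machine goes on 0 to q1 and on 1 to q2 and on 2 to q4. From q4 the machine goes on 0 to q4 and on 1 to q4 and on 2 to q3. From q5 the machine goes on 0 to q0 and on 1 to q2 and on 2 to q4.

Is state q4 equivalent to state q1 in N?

No

States {q0,q5} cannot be reached from the start state, so discard them.
Initial partition by acceptance: {q2,q4} | {q1,q3}.
Refine {q2,q4} on symbol 2: members go to different blocks, giving {q2} and {q4}.
On input 0, block {q1,q3} splits into {q1} and {q3}.
No further refinement is possible. Final partition (4 blocks): {q2} | {q1} | {q4} | {q3}.
q4 and q1 end up in different blocks, so they are distinguishable. For instance, the string 'ε' is accepted from only q4.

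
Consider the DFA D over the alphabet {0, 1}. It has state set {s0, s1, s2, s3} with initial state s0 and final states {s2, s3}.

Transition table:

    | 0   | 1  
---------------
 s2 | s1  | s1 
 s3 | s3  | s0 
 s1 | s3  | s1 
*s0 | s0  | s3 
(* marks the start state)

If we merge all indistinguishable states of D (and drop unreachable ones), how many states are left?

Reachable states from the start: {s0,s3}. Unreachable: {s1,s2} — drop them.
P0 = {s3} | {s0}.
Stable partition: {s3} | {s0} — 2 equivalence classes.

2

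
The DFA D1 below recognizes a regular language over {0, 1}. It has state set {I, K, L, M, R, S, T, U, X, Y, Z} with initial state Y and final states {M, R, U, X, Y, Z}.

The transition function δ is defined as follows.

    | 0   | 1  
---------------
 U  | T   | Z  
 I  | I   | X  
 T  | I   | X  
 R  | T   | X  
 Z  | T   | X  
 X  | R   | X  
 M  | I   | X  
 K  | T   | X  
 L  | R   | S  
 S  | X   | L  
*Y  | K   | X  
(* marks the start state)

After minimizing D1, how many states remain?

3

First remove the unreachable states {L,M,S,U,Z}; 6 states remain.
P0 = {R,X,Y} | {I,K,T}.
Split {R,X,Y} by δ(·,0) → {R,Y} and {X}.
Stable partition: {R,Y} | {I,K,T} | {X} — 3 equivalence classes.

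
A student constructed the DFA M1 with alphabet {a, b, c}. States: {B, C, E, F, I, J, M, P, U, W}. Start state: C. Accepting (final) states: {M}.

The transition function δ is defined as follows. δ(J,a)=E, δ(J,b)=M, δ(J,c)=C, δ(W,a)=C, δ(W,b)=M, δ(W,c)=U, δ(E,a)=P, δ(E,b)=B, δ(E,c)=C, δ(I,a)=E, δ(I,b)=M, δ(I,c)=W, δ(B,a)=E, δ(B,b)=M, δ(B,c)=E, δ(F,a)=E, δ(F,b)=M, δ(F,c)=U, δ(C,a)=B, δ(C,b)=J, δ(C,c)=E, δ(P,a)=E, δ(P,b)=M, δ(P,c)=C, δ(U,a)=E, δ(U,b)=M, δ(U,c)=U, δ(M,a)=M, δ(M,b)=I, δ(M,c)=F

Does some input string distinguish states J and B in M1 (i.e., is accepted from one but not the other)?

No

Every state is reachable, so we keep all 10.
P0 = {M} | {B,C,E,F,I,J,P,U,W}.
Split {B,C,E,F,I,J,P,U,W} by δ(·,b) → {B,F,I,J,P,U,W} and {C,E}.
Refine {B,F,I,J,P,U,W} on symbol c: members go to different blocks, giving {F,I,U,W} and {B,J,P}.
No further refinement is possible. Final partition (4 blocks): {M} | {F,I,U,W} | {C,E} | {B,J,P}.
J and B lie in the same block of the stable partition, so they are equivalent — no string distinguishes them.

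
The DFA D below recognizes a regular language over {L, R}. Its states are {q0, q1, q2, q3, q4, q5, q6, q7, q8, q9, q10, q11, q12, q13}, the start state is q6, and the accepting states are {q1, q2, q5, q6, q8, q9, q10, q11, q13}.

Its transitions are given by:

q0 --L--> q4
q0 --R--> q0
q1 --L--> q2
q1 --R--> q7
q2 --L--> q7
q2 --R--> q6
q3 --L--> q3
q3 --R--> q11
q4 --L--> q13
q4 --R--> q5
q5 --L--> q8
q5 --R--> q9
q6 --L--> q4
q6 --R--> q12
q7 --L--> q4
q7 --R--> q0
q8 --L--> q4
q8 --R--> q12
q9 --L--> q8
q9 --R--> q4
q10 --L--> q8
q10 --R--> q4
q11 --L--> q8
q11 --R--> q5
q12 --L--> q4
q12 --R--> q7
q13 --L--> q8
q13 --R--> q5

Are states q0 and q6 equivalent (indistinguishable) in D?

Reachable states from the start: {q0,q4,q5,q6,q7,q8,q9,q12,q13}. Unreachable: {q1,q2,q3,q10,q11} — drop them.
Initial partition by acceptance: {q5,q6,q8,q9,q13} | {q0,q4,q7,q12}.
Split {q5,q6,q8,q9,q13} by δ(·,L) → {q5,q9,q13} and {q6,q8}.
Refine {q5,q9,q13} on symbol R: members go to different blocks, giving {q5,q13} and {q9}.
Refine {q5,q13} on symbol R: members go to different blocks, giving {q5} and {q13}.
Split {q0,q4,q7,q12} by δ(·,L) → {q0,q7,q12} and {q4}.
The partition is now stable with 6 blocks: {q5} | {q0,q7,q12} | {q6,q8} | {q9} | {q13} | {q4}.
q0 and q6 end up in different blocks, so they are distinguishable. For instance, the string 'ε' is accepted from only q6.

No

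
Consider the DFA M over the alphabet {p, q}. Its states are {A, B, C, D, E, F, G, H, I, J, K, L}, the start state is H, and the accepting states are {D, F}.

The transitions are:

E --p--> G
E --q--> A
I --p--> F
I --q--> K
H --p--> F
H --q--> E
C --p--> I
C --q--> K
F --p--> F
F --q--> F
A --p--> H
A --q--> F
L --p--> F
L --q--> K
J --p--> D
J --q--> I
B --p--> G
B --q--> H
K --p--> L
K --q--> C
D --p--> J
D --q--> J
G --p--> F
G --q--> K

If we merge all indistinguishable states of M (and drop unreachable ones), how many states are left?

Reachable states from the start: {A,C,E,F,G,H,I,K,L}. Unreachable: {B,D,J} — drop them.
P0 = {F} | {A,C,E,G,H,I,K,L}.
Split {A,C,E,G,H,I,K,L} by δ(·,p) → {A,C,E,K} and {G,H,I,L}.
Split {A,C,E,K} by δ(·,q) → {C,E,K} and {A}.
Split {C,E,K} by δ(·,q) → {C,K} and {E}.
Refine {G,H,I,L} on symbol q: members go to different blocks, giving {G,I,L} and {H}.
Stable partition: {F} | {C,K} | {G,I,L} | {A} | {E} | {H} — 6 equivalence classes.

6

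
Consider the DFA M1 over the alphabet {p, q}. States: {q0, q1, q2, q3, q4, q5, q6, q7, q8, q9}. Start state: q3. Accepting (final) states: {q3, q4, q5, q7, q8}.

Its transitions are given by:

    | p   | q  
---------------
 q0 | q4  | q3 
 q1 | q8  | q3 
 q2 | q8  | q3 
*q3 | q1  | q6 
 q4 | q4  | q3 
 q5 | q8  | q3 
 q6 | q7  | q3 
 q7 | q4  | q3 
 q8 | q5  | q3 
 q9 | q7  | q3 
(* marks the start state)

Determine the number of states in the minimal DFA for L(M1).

Reachable states from the start: {q1,q3,q4,q5,q6,q7,q8}. Unreachable: {q0,q2,q9} — drop them.
Start with accepting vs non-accepting: {q3,q4,q5,q7,q8} | {q1,q6}.
Split {q3,q4,q5,q7,q8} by δ(·,p) → {q4,q5,q7,q8} and {q3}.
The partition is now stable with 3 blocks: {q4,q5,q7,q8} | {q1,q6} | {q3}.

3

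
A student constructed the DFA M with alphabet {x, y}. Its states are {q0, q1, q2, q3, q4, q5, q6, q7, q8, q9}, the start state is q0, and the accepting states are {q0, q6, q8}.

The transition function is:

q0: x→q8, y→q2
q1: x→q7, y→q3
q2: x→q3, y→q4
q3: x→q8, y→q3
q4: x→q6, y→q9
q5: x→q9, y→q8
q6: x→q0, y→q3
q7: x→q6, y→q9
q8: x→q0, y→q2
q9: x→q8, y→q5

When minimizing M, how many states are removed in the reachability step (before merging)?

2

BFS from q0 reaches {q0, q2, q3, q4, q5, q6, q8, q9}; the 2 state(s) q1, q7 are never visited.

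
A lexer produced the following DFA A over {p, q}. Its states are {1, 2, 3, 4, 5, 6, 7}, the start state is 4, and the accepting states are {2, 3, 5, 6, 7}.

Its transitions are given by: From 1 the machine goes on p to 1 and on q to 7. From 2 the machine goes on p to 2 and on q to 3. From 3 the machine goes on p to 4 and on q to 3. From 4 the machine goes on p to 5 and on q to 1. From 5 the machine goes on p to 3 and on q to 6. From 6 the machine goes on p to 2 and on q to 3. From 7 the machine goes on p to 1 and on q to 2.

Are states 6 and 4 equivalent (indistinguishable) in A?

No

P0 = {2,3,5,6,7} | {1,4}.
Split {2,3,5,6,7} by δ(·,p) → {2,5,6} and {3,7}.
Split {2,5,6} by δ(·,p) → {2,6} and {5}.
Split {1,4} by δ(·,p) → {1} and {4}.
Split {3,7} by δ(·,p) → {3} and {7}.
The partition is now stable with 6 blocks: {2,6} | {1} | {3} | {5} | {4} | {7}.
6 and 4 end up in different blocks, so they are distinguishable. For instance, the string 'ε' is accepted from only 6.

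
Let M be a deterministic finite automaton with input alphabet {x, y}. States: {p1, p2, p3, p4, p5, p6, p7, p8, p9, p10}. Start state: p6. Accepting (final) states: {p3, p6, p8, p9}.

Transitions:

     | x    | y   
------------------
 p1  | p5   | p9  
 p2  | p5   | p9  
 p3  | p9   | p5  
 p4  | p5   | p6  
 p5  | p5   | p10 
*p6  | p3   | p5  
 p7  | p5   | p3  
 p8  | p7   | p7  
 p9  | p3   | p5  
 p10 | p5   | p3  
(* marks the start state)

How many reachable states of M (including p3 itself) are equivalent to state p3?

3

First remove the unreachable states {p1,p2,p4,p7,p8}; 5 states remain.
Start with accepting vs non-accepting: {p3,p6,p9} | {p5,p10}.
Split {p5,p10} by δ(·,y) → {p5} and {p10}.
No further refinement is possible. Final partition (3 blocks): {p3,p6,p9} | {p5} | {p10}.
The equivalence class containing p3 is {p3,p6,p9}, of size 3.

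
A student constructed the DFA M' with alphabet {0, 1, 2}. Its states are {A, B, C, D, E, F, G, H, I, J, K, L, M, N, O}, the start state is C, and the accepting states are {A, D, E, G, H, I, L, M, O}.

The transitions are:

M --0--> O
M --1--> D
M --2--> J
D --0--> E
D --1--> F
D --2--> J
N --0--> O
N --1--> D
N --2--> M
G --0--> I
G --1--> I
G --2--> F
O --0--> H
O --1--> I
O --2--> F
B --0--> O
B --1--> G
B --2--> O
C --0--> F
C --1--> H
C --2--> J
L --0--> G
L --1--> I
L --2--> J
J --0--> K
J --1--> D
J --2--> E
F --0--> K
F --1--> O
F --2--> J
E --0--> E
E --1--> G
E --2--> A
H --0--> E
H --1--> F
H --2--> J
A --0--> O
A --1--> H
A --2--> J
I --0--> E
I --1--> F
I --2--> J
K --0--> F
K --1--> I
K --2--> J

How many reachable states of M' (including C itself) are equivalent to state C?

2

States {B,L,M,N} cannot be reached from the start state, so discard them.
P0 = {A,D,E,G,H,I,O} | {C,F,J,K}.
Refine {A,D,E,G,H,I,O} on symbol 1: members go to different blocks, giving {A,E,G,O} and {D,H,I}.
Split {A,E,G,O} by δ(·,0) → {A,E} and {G,O}.
On input 0, block {A,E} splits into {A} and {E}.
Split {C,F,J,K} by δ(·,1) → {C,J,K} and {F}.
Refine {C,J,K} on symbol 0: members go to different blocks, giving {C,K} and {J}.
Stable partition: {A} | {C,K} | {D,H,I} | {G,O} | {E} | {F} | {J} — 7 equivalence classes.
State C belongs to the block {C,K}, which has 2 states.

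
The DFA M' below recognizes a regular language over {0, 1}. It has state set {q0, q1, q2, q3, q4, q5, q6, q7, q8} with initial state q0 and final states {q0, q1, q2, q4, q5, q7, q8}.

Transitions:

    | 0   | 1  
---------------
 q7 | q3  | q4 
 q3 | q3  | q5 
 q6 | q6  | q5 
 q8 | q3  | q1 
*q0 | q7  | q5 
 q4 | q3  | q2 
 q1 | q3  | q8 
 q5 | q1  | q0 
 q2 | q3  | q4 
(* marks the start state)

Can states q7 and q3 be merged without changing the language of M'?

No

States {q6} cannot be reached from the start state, so discard them.
Initial partition by acceptance: {q0,q1,q2,q4,q5,q7,q8} | {q3}.
Split {q0,q1,q2,q4,q5,q7,q8} by δ(·,0) → {q1,q2,q4,q7,q8} and {q0,q5}.
No further refinement is possible. Final partition (3 blocks): {q1,q2,q4,q7,q8} | {q3} | {q0,q5}.
q7 and q3 end up in different blocks, so they are distinguishable. For instance, the string 'ε' is accepted from only q7.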